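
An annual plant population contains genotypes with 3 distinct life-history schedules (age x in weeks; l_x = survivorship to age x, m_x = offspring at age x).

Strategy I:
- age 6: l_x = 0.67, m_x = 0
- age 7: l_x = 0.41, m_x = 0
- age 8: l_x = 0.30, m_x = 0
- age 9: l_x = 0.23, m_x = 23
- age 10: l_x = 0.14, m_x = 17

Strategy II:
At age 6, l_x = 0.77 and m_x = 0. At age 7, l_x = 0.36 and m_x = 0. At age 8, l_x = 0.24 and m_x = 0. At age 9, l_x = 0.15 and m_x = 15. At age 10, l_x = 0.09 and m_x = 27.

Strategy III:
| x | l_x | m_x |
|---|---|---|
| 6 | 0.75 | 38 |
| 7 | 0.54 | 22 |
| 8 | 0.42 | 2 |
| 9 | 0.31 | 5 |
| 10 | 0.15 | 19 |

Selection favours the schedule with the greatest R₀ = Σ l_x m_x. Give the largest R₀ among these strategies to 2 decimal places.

Strategy I: R₀ = 0.67×0 + 0.41×0 + 0.30×0 + 0.23×23 + 0.14×17 = 7.6700
Strategy II: R₀ = 0.77×0 + 0.36×0 + 0.24×0 + 0.15×15 + 0.09×27 = 4.6800
Strategy III: R₀ = 0.75×38 + 0.54×22 + 0.42×2 + 0.31×5 + 0.15×19 = 45.6200
Highest R₀: strategy III with 45.6200.

45.62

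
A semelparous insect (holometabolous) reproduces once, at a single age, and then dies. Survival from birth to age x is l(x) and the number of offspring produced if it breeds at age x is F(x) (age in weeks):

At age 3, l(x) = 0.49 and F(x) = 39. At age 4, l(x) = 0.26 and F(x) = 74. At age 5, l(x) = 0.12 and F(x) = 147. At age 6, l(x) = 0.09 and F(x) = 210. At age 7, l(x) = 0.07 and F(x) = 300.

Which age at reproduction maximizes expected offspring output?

7

Expected offspring if breeding at age x = l(x) × F(x):
  age 3: 0.49 × 39 = 19.110
  age 4: 0.26 × 74 = 19.240
  age 5: 0.12 × 147 = 17.640
  age 6: 0.09 × 210 = 18.900
  age 7: 0.07 × 300 = 21.000
Maximum at age 7 (21.000).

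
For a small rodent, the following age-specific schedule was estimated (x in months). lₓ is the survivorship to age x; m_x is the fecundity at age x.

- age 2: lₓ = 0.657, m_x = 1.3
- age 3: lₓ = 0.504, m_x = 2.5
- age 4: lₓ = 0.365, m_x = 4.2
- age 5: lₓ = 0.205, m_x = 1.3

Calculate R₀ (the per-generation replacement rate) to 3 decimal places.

R₀ = Σ lₓ m_x:
  age 2: 0.657 × 1.3 = 0.8541
  age 3: 0.504 × 2.5 = 1.2600
  age 4: 0.365 × 4.2 = 1.5330
  age 5: 0.205 × 1.3 = 0.2665
R₀ = 0.8541 + 1.2600 + 1.5330 + 0.2665 = 3.9136

3.914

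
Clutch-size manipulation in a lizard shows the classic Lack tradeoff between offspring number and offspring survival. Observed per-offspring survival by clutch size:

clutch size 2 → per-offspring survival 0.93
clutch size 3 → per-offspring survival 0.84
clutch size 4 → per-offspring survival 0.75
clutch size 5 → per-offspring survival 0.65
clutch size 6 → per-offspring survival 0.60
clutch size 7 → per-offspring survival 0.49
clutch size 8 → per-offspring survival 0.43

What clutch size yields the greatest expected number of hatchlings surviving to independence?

Expected hatchlings surviving to independence = c × s(c):
  c=2: 2 × 0.93 = 1.860
  c=3: 3 × 0.84 = 2.520
  c=4: 4 × 0.75 = 3.000
  c=5: 5 × 0.65 = 3.250
  c=6: 6 × 0.60 = 3.600
  c=7: 7 × 0.49 = 3.430
  c=8: 8 × 0.43 = 3.440
Maximum at c = 6 (3.600 hatchlings surviving to independence).

6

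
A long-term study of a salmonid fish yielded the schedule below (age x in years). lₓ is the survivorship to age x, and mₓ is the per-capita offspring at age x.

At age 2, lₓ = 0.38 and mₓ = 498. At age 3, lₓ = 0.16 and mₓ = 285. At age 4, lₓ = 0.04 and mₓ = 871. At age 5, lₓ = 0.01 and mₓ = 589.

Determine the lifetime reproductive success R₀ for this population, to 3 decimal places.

275.570

R₀ = Σ lₓ mₓ:
  age 2: 0.38 × 498 = 189.2400
  age 3: 0.16 × 285 = 45.6000
  age 4: 0.04 × 871 = 34.8400
  age 5: 0.01 × 589 = 5.8900
R₀ = 189.2400 + 45.6000 + 34.8400 + 5.8900 = 275.5700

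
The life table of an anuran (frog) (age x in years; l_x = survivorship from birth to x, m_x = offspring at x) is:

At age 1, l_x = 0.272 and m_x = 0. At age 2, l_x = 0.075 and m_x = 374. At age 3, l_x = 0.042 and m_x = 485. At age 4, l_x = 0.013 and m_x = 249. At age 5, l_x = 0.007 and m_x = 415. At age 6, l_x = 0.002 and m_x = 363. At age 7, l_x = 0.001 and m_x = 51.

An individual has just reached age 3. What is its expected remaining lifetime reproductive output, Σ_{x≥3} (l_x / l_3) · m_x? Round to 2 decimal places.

l_3 = 0.042. Conditional survival from age 3 to x is l_x / l_3.
  x=3: (0.042/0.042) × 485 = 485.0000
  x=4: (0.013/0.042) × 249 = 77.0714
  x=5: (0.007/0.042) × 415 = 69.1667
  x=6: (0.002/0.042) × 363 = 17.2857
  x=7: (0.001/0.042) × 51 = 1.2143
Sum = 485.0000 + 77.0714 + 69.1667 + 17.2857 + 1.2143 = 649.7381

649.74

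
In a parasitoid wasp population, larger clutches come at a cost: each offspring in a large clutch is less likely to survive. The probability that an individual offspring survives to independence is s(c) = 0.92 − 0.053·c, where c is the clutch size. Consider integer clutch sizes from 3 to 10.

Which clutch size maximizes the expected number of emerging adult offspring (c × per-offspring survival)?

9

Expected emerging adult offspring = c × s(c):
  c=3: 3 × 0.761 = 2.283
  c=4: 4 × 0.708 = 2.832
  c=5: 5 × 0.655 = 3.275
  c=6: 6 × 0.602 = 3.612
  c=7: 7 × 0.549 = 3.843
  c=8: 8 × 0.496 = 3.968
  c=9: 9 × 0.443 = 3.987
  c=10: 10 × 0.390 = 3.900
Maximum at c = 9 (3.987 emerging adult offspring).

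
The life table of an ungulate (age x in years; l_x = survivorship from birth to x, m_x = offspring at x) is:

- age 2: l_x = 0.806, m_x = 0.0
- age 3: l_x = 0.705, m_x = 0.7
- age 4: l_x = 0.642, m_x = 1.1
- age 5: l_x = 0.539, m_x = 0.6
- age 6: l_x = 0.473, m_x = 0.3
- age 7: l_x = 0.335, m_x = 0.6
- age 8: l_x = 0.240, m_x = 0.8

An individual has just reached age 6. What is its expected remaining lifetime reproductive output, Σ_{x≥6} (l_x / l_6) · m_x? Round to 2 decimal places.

1.13

l_6 = 0.473. Conditional survival from age 6 to x is l_x / l_6.
  x=6: (0.473/0.473) × 0.3 = 0.3000
  x=7: (0.335/0.473) × 0.6 = 0.4249
  x=8: (0.240/0.473) × 0.8 = 0.4059
Sum = 0.3000 + 0.4249 + 0.4059 = 1.1309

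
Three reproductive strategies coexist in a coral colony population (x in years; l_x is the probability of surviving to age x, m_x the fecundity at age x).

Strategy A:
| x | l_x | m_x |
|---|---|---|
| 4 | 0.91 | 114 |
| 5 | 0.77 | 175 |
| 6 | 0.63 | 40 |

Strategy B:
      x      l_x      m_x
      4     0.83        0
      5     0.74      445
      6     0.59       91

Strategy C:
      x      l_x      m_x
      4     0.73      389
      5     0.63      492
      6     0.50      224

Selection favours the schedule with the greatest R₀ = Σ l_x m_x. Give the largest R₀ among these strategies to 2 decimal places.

705.93

Strategy A: R₀ = 0.91×114 + 0.77×175 + 0.63×40 = 263.6900
Strategy B: R₀ = 0.83×0 + 0.74×445 + 0.59×91 = 382.9900
Strategy C: R₀ = 0.73×389 + 0.63×492 + 0.50×224 = 705.9300
Highest R₀: strategy C with 705.9300.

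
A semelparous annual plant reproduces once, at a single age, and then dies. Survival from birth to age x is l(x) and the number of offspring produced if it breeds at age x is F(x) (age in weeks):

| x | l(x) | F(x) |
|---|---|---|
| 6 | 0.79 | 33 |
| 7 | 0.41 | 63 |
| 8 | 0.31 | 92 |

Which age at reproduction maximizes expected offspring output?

8

Expected offspring if breeding at age x = l(x) × F(x):
  age 6: 0.79 × 33 = 26.070
  age 7: 0.41 × 63 = 25.830
  age 8: 0.31 × 92 = 28.520
Maximum at age 8 (28.520).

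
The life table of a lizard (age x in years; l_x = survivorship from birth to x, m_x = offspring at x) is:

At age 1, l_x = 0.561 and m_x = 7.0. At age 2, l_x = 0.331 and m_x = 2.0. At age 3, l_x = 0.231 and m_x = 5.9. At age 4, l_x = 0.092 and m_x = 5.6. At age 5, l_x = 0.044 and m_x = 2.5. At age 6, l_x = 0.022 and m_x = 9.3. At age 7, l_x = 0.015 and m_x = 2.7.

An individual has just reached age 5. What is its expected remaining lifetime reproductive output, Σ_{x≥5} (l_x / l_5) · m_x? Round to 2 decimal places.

8.07

l_5 = 0.044. Conditional survival from age 5 to x is l_x / l_5.
  x=5: (0.044/0.044) × 2.5 = 2.5000
  x=6: (0.022/0.044) × 9.3 = 4.6500
  x=7: (0.015/0.044) × 2.7 = 0.9205
Sum = 2.5000 + 4.6500 + 0.9205 = 8.0705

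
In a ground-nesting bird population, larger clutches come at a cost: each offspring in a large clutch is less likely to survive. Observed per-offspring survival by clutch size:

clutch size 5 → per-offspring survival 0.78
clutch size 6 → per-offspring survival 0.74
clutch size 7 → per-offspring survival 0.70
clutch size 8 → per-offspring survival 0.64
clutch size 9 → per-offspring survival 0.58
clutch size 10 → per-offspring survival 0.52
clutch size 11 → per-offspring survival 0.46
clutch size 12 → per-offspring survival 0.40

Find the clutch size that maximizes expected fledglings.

9

Expected fledglings = c × s(c):
  c=5: 5 × 0.78 = 3.900
  c=6: 6 × 0.74 = 4.440
  c=7: 7 × 0.70 = 4.900
  c=8: 8 × 0.64 = 5.120
  c=9: 9 × 0.58 = 5.220
  c=10: 10 × 0.52 = 5.200
  c=11: 11 × 0.46 = 5.060
  c=12: 12 × 0.40 = 4.800
Maximum at c = 9 (5.220 fledglings).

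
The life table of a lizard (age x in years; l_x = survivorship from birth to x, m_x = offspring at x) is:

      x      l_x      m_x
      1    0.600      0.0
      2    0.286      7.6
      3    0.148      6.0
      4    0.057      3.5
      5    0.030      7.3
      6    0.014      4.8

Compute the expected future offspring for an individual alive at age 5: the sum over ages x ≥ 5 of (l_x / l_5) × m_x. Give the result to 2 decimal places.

l_5 = 0.030. Conditional survival from age 5 to x is l_x / l_5.
  x=5: (0.030/0.030) × 7.3 = 7.3000
  x=6: (0.014/0.030) × 4.8 = 2.2400
Sum = 7.3000 + 2.2400 = 9.5400

9.54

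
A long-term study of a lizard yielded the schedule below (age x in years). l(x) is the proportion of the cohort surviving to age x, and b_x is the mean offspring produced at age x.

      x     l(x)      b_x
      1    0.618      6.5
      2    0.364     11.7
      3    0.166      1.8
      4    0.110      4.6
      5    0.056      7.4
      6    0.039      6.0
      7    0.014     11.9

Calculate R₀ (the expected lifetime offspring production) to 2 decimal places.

R₀ = Σ l(x) b_x:
  age 1: 0.618 × 6.5 = 4.0170
  age 2: 0.364 × 11.7 = 4.2588
  age 3: 0.166 × 1.8 = 0.2988
  age 4: 0.110 × 4.6 = 0.5060
  age 5: 0.056 × 7.4 = 0.4144
  age 6: 0.039 × 6.0 = 0.2340
  age 7: 0.014 × 11.9 = 0.1666
R₀ = 4.0170 + 4.2588 + 0.2988 + 0.5060 + 0.4144 + 0.2340 + 0.1666 = 9.8956

9.90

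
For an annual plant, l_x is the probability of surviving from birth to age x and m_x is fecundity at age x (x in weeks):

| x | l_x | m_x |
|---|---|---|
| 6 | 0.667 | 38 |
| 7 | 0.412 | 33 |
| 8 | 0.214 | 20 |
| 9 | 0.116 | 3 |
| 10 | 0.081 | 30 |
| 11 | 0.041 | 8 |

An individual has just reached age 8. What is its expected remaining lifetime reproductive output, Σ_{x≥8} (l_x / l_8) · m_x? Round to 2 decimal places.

34.51

l_8 = 0.214. Conditional survival from age 8 to x is l_x / l_8.
  x=8: (0.214/0.214) × 20 = 20.0000
  x=9: (0.116/0.214) × 3 = 1.6262
  x=10: (0.081/0.214) × 30 = 11.3551
  x=11: (0.041/0.214) × 8 = 1.5327
Sum = 20.0000 + 1.6262 + 11.3551 + 1.5327 = 34.5140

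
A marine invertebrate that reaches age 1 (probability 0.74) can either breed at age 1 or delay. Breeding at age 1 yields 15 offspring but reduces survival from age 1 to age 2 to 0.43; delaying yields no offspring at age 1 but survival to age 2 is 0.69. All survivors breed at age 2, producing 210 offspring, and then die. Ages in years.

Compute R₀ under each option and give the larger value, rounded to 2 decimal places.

breed at age 1: R₀ = 0.74 × (15 + 0.43 × 210) = 0.74 × 105.3000 = 77.9220
delay to age 2: R₀ = 0.74 × (0.69 × 210) = 0.74 × 144.9000 = 107.2260
Higher: delay to age 2 (107.2260).

107.23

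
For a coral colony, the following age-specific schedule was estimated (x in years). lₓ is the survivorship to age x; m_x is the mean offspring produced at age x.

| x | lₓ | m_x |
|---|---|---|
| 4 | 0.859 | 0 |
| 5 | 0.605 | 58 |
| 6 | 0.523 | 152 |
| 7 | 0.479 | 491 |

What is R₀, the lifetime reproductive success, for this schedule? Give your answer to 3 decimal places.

349.775

R₀ = Σ lₓ m_x:
  age 4: 0.859 × 0 = 0.0000
  age 5: 0.605 × 58 = 35.0900
  age 6: 0.523 × 152 = 79.4960
  age 7: 0.479 × 491 = 235.1890
R₀ = 0.0000 + 35.0900 + 79.4960 + 235.1890 = 349.7750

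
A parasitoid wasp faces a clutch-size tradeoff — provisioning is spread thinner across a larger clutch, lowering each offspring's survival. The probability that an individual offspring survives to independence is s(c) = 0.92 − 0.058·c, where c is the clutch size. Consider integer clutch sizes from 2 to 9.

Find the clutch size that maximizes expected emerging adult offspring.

8

Expected emerging adult offspring = c × s(c):
  c=2: 2 × 0.804 = 1.608
  c=3: 3 × 0.746 = 2.238
  c=4: 4 × 0.688 = 2.752
  c=5: 5 × 0.630 = 3.150
  c=6: 6 × 0.572 = 3.432
  c=7: 7 × 0.514 = 3.598
  c=8: 8 × 0.456 = 3.648
  c=9: 9 × 0.398 = 3.582
Maximum at c = 8 (3.648 emerging adult offspring).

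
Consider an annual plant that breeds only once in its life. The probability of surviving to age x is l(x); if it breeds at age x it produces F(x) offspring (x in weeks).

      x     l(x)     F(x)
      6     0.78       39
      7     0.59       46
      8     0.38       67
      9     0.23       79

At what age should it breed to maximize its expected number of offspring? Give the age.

Expected offspring if breeding at age x = l(x) × F(x):
  age 6: 0.78 × 39 = 30.420
  age 7: 0.59 × 46 = 27.140
  age 8: 0.38 × 67 = 25.460
  age 9: 0.23 × 79 = 18.170
Maximum at age 6 (30.420).

6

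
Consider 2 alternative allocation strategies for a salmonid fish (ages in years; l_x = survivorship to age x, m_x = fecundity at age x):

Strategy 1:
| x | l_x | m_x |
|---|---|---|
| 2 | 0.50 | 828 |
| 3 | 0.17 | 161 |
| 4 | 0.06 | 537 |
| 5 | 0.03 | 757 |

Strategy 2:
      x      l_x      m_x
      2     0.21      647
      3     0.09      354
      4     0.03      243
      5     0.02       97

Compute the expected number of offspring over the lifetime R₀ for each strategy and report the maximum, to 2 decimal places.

Strategy 1: R₀ = 0.50×828 + 0.17×161 + 0.06×537 + 0.03×757 = 496.3000
Strategy 2: R₀ = 0.21×647 + 0.09×354 + 0.03×243 + 0.02×97 = 176.9600
Highest R₀: strategy 1 with 496.3000.

496.30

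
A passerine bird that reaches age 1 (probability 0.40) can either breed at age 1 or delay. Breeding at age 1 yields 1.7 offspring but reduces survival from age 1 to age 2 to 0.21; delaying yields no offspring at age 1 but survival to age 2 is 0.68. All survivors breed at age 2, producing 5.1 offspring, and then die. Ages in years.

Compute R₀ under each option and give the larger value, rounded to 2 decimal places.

1.39

breed at age 1: R₀ = 0.40 × (1.7 + 0.21 × 5.1) = 0.40 × 2.7710 = 1.1084
delay to age 2: R₀ = 0.40 × (0.68 × 5.1) = 0.40 × 3.4680 = 1.3872
Higher: delay to age 2 (1.3872).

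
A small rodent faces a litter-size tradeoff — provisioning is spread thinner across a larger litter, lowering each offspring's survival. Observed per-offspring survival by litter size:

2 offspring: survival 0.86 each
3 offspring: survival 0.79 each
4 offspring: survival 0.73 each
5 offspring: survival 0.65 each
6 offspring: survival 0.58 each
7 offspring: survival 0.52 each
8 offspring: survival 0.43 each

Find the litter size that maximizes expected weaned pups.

Expected weaned pups = c × s(c):
  c=2: 2 × 0.86 = 1.720
  c=3: 3 × 0.79 = 2.370
  c=4: 4 × 0.73 = 2.920
  c=5: 5 × 0.65 = 3.250
  c=6: 6 × 0.58 = 3.480
  c=7: 7 × 0.52 = 3.640
  c=8: 8 × 0.43 = 3.440
Maximum at c = 7 (3.640 weaned pups).

7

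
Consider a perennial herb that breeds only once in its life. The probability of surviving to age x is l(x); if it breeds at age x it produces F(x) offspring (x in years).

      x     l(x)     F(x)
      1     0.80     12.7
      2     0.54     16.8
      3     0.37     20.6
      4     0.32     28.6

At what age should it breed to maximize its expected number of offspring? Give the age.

Expected offspring if breeding at age x = l(x) × F(x):
  age 1: 0.80 × 12.7 = 10.160
  age 2: 0.54 × 16.8 = 9.072
  age 3: 0.37 × 20.6 = 7.622
  age 4: 0.32 × 28.6 = 9.152
Maximum at age 1 (10.160).

1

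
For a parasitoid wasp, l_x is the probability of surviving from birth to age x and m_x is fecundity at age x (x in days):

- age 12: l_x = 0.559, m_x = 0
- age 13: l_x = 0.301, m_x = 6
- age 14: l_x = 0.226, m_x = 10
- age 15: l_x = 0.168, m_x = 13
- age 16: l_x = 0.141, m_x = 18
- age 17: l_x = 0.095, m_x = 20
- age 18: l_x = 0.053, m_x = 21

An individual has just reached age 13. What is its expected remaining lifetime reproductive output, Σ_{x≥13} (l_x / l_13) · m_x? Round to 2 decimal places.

l_13 = 0.301. Conditional survival from age 13 to x is l_x / l_13.
  x=13: (0.301/0.301) × 6 = 6.0000
  x=14: (0.226/0.301) × 10 = 7.5083
  x=15: (0.168/0.301) × 13 = 7.2558
  x=16: (0.141/0.301) × 18 = 8.4319
  x=17: (0.095/0.301) × 20 = 6.3123
  x=18: (0.053/0.301) × 21 = 3.6977
Sum = 6.0000 + 7.5083 + 7.2558 + 8.4319 + 6.3123 + 3.6977 = 39.2060

39.21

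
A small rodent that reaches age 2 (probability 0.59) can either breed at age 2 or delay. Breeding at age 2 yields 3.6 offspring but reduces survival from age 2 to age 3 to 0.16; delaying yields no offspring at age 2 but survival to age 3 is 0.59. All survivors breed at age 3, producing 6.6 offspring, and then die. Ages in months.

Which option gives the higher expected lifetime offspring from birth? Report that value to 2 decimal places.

2.75

breed at age 2: R₀ = 0.59 × (3.6 + 0.16 × 6.6) = 0.59 × 4.6560 = 2.7470
delay to age 3: R₀ = 0.59 × (0.59 × 6.6) = 0.59 × 3.8940 = 2.2975
Higher: breed at age 2 (2.7470).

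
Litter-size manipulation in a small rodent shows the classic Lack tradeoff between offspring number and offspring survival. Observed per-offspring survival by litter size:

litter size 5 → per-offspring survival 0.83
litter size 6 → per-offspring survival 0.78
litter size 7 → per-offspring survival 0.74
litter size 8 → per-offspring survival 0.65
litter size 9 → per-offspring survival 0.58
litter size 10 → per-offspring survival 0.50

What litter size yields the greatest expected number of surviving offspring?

Expected surviving offspring = c × s(c):
  c=5: 5 × 0.83 = 4.150
  c=6: 6 × 0.78 = 4.680
  c=7: 7 × 0.74 = 5.180
  c=8: 8 × 0.65 = 5.200
  c=9: 9 × 0.58 = 5.220
  c=10: 10 × 0.50 = 5.000
Maximum at c = 9 (5.220 surviving offspring).

9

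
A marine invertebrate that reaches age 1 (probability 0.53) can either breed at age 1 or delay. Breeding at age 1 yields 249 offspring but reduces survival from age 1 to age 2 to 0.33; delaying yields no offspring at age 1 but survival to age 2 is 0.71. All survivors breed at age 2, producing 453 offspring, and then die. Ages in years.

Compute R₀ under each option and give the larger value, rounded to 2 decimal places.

211.20

breed at age 1: R₀ = 0.53 × (249 + 0.33 × 453) = 0.53 × 398.4900 = 211.1997
delay to age 2: R₀ = 0.53 × (0.71 × 453) = 0.53 × 321.6300 = 170.4639
Higher: breed at age 1 (211.1997).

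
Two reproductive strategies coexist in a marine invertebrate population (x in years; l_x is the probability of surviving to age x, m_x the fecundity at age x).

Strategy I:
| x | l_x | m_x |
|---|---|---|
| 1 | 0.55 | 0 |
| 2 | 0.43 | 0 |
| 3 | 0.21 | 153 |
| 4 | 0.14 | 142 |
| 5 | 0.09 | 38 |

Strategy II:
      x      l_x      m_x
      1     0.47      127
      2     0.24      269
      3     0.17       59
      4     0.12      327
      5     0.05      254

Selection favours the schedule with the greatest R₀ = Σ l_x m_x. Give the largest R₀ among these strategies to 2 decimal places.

186.22

Strategy I: R₀ = 0.55×0 + 0.43×0 + 0.21×153 + 0.14×142 + 0.09×38 = 55.4300
Strategy II: R₀ = 0.47×127 + 0.24×269 + 0.17×59 + 0.12×327 + 0.05×254 = 186.2200
Highest R₀: strategy II with 186.2200.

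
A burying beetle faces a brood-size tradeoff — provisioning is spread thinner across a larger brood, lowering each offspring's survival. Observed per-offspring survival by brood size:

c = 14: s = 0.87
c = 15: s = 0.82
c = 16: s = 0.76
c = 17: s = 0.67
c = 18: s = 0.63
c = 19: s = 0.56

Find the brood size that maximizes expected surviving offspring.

Expected surviving offspring = c × s(c):
  c=14: 14 × 0.87 = 12.180
  c=15: 15 × 0.82 = 12.300
  c=16: 16 × 0.76 = 12.160
  c=17: 17 × 0.67 = 11.390
  c=18: 18 × 0.63 = 11.340
  c=19: 19 × 0.56 = 10.640
Maximum at c = 15 (12.300 surviving offspring).

15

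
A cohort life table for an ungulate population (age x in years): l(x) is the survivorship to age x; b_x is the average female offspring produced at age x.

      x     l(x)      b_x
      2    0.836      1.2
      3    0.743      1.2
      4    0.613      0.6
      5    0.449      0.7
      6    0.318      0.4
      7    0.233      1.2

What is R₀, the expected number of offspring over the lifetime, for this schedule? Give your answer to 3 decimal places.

R₀ = Σ l(x) b_x:
  age 2: 0.836 × 1.2 = 1.0032
  age 3: 0.743 × 1.2 = 0.8916
  age 4: 0.613 × 0.6 = 0.3678
  age 5: 0.449 × 0.7 = 0.3143
  age 6: 0.318 × 0.4 = 0.1272
  age 7: 0.233 × 1.2 = 0.2796
R₀ = 1.0032 + 0.8916 + 0.3678 + 0.3143 + 0.1272 + 0.2796 = 2.9837

2.984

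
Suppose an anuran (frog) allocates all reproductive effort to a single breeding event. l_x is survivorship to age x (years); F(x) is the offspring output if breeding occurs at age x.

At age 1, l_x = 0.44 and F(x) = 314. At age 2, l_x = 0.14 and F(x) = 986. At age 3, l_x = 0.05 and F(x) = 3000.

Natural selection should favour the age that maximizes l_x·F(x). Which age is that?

Expected offspring if breeding at age x = l_x × F(x):
  age 1: 0.44 × 314 = 138.160
  age 2: 0.14 × 986 = 138.040
  age 3: 0.05 × 3000 = 150.000
Maximum at age 3 (150.000).

3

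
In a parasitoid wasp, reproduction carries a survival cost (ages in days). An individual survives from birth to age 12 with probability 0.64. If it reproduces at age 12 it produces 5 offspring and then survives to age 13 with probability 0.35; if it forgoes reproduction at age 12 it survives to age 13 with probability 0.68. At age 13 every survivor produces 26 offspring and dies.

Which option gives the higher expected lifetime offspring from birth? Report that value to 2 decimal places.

11.32

breed at age 12: R₀ = 0.64 × (5 + 0.35 × 26) = 0.64 × 14.1000 = 9.0240
delay to age 13: R₀ = 0.64 × (0.68 × 26) = 0.64 × 17.6800 = 11.3152
Higher: delay to age 13 (11.3152).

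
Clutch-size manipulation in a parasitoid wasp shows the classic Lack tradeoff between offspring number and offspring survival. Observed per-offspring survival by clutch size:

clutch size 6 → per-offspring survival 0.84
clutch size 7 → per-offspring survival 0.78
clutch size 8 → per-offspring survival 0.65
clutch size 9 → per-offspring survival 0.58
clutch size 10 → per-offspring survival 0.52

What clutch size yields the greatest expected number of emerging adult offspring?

7

Expected emerging adult offspring = c × s(c):
  c=6: 6 × 0.84 = 5.040
  c=7: 7 × 0.78 = 5.460
  c=8: 8 × 0.65 = 5.200
  c=9: 9 × 0.58 = 5.220
  c=10: 10 × 0.52 = 5.200
Maximum at c = 7 (5.460 emerging adult offspring).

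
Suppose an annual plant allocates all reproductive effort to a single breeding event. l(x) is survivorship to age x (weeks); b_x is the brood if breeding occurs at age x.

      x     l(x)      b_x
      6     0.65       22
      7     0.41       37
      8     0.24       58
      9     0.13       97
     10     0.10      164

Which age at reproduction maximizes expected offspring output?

10

Expected offspring if breeding at age x = l(x) × b_x:
  age 6: 0.65 × 22 = 14.300
  age 7: 0.41 × 37 = 15.170
  age 8: 0.24 × 58 = 13.920
  age 9: 0.13 × 97 = 12.610
  age 10: 0.10 × 164 = 16.400
Maximum at age 10 (16.400).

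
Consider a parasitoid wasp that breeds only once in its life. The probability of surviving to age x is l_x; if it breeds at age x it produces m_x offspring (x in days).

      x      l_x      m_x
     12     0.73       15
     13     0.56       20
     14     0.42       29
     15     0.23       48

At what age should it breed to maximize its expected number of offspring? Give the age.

Expected offspring if breeding at age x = l_x × m_x:
  age 12: 0.73 × 15 = 10.950
  age 13: 0.56 × 20 = 11.200
  age 14: 0.42 × 29 = 12.180
  age 15: 0.23 × 48 = 11.040
Maximum at age 14 (12.180).

14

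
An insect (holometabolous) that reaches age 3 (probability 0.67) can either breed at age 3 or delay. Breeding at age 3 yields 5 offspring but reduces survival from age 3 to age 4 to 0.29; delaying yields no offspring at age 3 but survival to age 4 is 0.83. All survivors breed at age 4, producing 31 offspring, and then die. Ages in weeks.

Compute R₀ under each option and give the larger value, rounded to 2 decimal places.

17.24

breed at age 3: R₀ = 0.67 × (5 + 0.29 × 31) = 0.67 × 13.9900 = 9.3733
delay to age 4: R₀ = 0.67 × (0.83 × 31) = 0.67 × 25.7300 = 17.2391
Higher: delay to age 4 (17.2391).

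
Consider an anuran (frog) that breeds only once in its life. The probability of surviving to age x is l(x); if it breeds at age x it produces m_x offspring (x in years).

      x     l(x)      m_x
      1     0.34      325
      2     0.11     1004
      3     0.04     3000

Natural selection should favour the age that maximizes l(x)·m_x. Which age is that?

3

Expected offspring if breeding at age x = l(x) × m_x:
  age 1: 0.34 × 325 = 110.500
  age 2: 0.11 × 1004 = 110.440
  age 3: 0.04 × 3000 = 120.000
Maximum at age 3 (120.000).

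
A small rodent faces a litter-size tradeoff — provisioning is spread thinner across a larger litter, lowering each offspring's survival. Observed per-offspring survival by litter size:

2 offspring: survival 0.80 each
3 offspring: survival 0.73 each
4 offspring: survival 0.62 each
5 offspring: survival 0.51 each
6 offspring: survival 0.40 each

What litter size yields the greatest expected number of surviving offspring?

Expected surviving offspring = c × s(c):
  c=2: 2 × 0.80 = 1.600
  c=3: 3 × 0.73 = 2.190
  c=4: 4 × 0.62 = 2.480
  c=5: 5 × 0.51 = 2.550
  c=6: 6 × 0.40 = 2.400
Maximum at c = 5 (2.550 surviving offspring).

5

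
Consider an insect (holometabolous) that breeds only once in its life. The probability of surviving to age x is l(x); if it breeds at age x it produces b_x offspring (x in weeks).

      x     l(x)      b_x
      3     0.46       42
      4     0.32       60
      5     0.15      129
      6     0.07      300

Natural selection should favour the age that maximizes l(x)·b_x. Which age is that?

6

Expected offspring if breeding at age x = l(x) × b_x:
  age 3: 0.46 × 42 = 19.320
  age 4: 0.32 × 60 = 19.200
  age 5: 0.15 × 129 = 19.350
  age 6: 0.07 × 300 = 21.000
Maximum at age 6 (21.000).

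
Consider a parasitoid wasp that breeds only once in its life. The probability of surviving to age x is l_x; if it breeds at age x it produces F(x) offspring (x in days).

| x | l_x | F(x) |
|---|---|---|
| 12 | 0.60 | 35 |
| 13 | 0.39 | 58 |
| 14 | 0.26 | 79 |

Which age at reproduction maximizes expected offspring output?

13

Expected offspring if breeding at age x = l_x × F(x):
  age 12: 0.60 × 35 = 21.000
  age 13: 0.39 × 58 = 22.620
  age 14: 0.26 × 79 = 20.540
Maximum at age 13 (22.620).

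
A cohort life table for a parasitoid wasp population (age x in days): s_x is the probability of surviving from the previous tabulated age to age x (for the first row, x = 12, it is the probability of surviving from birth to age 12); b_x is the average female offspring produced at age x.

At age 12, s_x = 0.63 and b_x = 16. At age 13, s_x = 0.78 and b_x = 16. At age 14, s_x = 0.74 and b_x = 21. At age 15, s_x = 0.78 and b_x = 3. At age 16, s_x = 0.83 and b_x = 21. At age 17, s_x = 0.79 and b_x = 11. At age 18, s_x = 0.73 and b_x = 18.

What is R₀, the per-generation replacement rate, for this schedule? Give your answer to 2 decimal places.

35.86

Survivorship from birth: l_x = s_12·s_13·…·s_x.
  l_12 = 0.63000
  l_13 = 0.49140
  l_14 = 0.36364
  l_15 = 0.28364
  l_16 = 0.23542
  l_17 = 0.18598
  l_18 = 0.13577
R₀ = Σ l_x b_x:
  age 12: 0.63000 × 16 = 10.0800
  age 13: 0.49140 × 16 = 7.8624
  age 14: 0.36364 × 21 = 7.6364
  age 15: 0.28364 × 3 = 0.8509
  age 16: 0.23542 × 21 = 4.9438
  age 17: 0.18598 × 11 = 2.0458
  age 18: 0.13577 × 18 = 2.4439
R₀ = 10.0800 + 7.8624 + 7.6364 + 0.8509 + 4.9438 + 2.0458 + 2.4439 = 35.8632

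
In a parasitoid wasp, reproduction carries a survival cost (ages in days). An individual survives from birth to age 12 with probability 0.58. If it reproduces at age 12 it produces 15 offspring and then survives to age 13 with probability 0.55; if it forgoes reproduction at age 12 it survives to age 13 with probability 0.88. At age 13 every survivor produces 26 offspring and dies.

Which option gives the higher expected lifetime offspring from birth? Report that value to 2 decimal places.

breed at age 12: R₀ = 0.58 × (15 + 0.55 × 26) = 0.58 × 29.3000 = 16.9940
delay to age 13: R₀ = 0.58 × (0.88 × 26) = 0.58 × 22.8800 = 13.2704
Higher: breed at age 12 (16.9940).

16.99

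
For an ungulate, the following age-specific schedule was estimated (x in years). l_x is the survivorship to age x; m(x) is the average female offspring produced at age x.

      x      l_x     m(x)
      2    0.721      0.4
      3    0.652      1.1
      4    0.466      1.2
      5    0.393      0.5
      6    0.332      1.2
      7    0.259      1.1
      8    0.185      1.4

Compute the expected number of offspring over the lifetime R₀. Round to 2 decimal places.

2.70

R₀ = Σ l_x m(x):
  age 2: 0.721 × 0.4 = 0.2884
  age 3: 0.652 × 1.1 = 0.7172
  age 4: 0.466 × 1.2 = 0.5592
  age 5: 0.393 × 0.5 = 0.1965
  age 6: 0.332 × 1.2 = 0.3984
  age 7: 0.259 × 1.1 = 0.2849
  age 8: 0.185 × 1.4 = 0.2590
R₀ = 0.2884 + 0.7172 + 0.5592 + 0.1965 + 0.3984 + 0.2849 + 0.2590 = 2.7036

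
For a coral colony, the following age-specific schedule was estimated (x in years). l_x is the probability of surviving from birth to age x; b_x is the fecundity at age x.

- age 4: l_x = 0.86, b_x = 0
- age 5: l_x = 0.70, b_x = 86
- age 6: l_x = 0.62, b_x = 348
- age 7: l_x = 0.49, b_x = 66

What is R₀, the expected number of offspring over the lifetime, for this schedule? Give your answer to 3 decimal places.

308.300

R₀ = Σ l_x b_x:
  age 4: 0.86 × 0 = 0.0000
  age 5: 0.70 × 86 = 60.2000
  age 6: 0.62 × 348 = 215.7600
  age 7: 0.49 × 66 = 32.3400
R₀ = 0.0000 + 60.2000 + 215.7600 + 32.3400 = 308.3000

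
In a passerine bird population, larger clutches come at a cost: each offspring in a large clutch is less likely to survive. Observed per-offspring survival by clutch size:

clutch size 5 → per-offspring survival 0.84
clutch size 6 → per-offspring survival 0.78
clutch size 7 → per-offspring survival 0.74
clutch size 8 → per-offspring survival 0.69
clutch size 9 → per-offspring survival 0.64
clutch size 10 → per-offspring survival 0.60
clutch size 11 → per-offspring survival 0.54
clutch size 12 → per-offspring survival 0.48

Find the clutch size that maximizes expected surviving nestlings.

Expected surviving nestlings = c × s(c):
  c=5: 5 × 0.84 = 4.200
  c=6: 6 × 0.78 = 4.680
  c=7: 7 × 0.74 = 5.180
  c=8: 8 × 0.69 = 5.520
  c=9: 9 × 0.64 = 5.760
  c=10: 10 × 0.60 = 6.000
  c=11: 11 × 0.54 = 5.940
  c=12: 12 × 0.48 = 5.760
Maximum at c = 10 (6.000 surviving nestlings).

10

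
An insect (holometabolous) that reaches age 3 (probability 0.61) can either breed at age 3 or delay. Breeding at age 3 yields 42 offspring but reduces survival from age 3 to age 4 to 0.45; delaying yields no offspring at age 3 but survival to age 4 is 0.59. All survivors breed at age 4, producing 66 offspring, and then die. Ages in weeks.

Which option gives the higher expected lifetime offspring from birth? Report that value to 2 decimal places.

43.74

breed at age 3: R₀ = 0.61 × (42 + 0.45 × 66) = 0.61 × 71.7000 = 43.7370
delay to age 4: R₀ = 0.61 × (0.59 × 66) = 0.61 × 38.9400 = 23.7534
Higher: breed at age 3 (43.7370).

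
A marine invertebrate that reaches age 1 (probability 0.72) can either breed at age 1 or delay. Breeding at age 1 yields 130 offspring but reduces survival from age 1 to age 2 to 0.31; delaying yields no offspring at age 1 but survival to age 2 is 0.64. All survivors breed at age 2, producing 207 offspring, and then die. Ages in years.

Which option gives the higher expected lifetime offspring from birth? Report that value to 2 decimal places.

breed at age 1: R₀ = 0.72 × (130 + 0.31 × 207) = 0.72 × 194.1700 = 139.8024
delay to age 2: R₀ = 0.72 × (0.64 × 207) = 0.72 × 132.4800 = 95.3856
Higher: breed at age 1 (139.8024).

139.80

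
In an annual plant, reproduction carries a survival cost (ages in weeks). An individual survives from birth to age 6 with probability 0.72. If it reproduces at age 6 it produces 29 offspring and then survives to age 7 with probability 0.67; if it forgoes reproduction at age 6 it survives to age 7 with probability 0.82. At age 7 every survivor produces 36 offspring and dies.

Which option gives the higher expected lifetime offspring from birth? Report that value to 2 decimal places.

38.25

breed at age 6: R₀ = 0.72 × (29 + 0.67 × 36) = 0.72 × 53.1200 = 38.2464
delay to age 7: R₀ = 0.72 × (0.82 × 36) = 0.72 × 29.5200 = 21.2544
Higher: breed at age 6 (38.2464).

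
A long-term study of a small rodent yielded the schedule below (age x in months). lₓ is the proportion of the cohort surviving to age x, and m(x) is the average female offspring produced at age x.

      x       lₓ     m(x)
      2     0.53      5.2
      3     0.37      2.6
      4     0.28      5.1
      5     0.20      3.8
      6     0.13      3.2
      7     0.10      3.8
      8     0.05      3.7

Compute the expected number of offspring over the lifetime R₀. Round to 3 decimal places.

R₀ = Σ lₓ m(x):
  age 2: 0.53 × 5.2 = 2.7560
  age 3: 0.37 × 2.6 = 0.9620
  age 4: 0.28 × 5.1 = 1.4280
  age 5: 0.20 × 3.8 = 0.7600
  age 6: 0.13 × 3.2 = 0.4160
  age 7: 0.10 × 3.8 = 0.3800
  age 8: 0.05 × 3.7 = 0.1850
R₀ = 2.7560 + 0.9620 + 1.4280 + 0.7600 + 0.4160 + 0.3800 + 0.1850 = 6.8870

6.887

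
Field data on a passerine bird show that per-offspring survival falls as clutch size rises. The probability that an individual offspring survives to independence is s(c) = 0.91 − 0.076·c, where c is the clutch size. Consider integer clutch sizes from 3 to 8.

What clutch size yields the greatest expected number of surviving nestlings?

6

Expected surviving nestlings = c × s(c):
  c=3: 3 × 0.682 = 2.046
  c=4: 4 × 0.606 = 2.424
  c=5: 5 × 0.530 = 2.650
  c=6: 6 × 0.454 = 2.724
  c=7: 7 × 0.378 = 2.646
  c=8: 8 × 0.302 = 2.416
Maximum at c = 6 (2.724 surviving nestlings).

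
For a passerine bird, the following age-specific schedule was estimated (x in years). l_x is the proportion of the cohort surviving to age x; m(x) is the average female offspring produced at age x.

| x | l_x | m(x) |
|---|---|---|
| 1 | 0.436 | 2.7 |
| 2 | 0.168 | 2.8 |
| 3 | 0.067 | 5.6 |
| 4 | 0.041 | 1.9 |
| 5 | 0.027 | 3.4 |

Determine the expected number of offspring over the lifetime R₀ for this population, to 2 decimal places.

R₀ = Σ l_x m(x):
  age 1: 0.436 × 2.7 = 1.1772
  age 2: 0.168 × 2.8 = 0.4704
  age 3: 0.067 × 5.6 = 0.3752
  age 4: 0.041 × 1.9 = 0.0779
  age 5: 0.027 × 3.4 = 0.0918
R₀ = 1.1772 + 0.4704 + 0.3752 + 0.0779 + 0.0918 = 2.1925

2.19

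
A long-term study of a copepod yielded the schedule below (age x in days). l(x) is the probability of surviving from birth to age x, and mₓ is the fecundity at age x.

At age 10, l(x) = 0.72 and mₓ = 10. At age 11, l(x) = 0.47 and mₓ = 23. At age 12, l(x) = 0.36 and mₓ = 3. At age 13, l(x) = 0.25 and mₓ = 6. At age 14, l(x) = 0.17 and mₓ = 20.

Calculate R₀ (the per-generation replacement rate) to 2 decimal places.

R₀ = Σ l(x) mₓ:
  age 10: 0.72 × 10 = 7.2000
  age 11: 0.47 × 23 = 10.8100
  age 12: 0.36 × 3 = 1.0800
  age 13: 0.25 × 6 = 1.5000
  age 14: 0.17 × 20 = 3.4000
R₀ = 7.2000 + 10.8100 + 1.0800 + 1.5000 + 3.4000 = 23.9900

23.99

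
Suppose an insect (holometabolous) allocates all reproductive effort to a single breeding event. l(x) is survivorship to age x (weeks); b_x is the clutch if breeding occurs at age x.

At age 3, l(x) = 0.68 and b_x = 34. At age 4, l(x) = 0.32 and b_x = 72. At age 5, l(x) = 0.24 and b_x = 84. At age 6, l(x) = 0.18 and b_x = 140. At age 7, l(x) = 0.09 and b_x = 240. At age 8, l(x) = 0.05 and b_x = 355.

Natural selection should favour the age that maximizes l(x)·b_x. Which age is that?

6

Expected offspring if breeding at age x = l(x) × b_x:
  age 3: 0.68 × 34 = 23.120
  age 4: 0.32 × 72 = 23.040
  age 5: 0.24 × 84 = 20.160
  age 6: 0.18 × 140 = 25.200
  age 7: 0.09 × 240 = 21.600
  age 8: 0.05 × 355 = 17.750
Maximum at age 6 (25.200).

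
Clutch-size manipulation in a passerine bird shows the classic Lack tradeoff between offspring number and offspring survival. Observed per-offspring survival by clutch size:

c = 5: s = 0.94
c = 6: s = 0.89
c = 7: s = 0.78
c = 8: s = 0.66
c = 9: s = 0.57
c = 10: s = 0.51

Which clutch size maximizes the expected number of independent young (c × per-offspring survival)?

Expected independent young = c × s(c):
  c=5: 5 × 0.94 = 4.700
  c=6: 6 × 0.89 = 5.340
  c=7: 7 × 0.78 = 5.460
  c=8: 8 × 0.66 = 5.280
  c=9: 9 × 0.57 = 5.130
  c=10: 10 × 0.51 = 5.100
Maximum at c = 7 (5.460 independent young).

7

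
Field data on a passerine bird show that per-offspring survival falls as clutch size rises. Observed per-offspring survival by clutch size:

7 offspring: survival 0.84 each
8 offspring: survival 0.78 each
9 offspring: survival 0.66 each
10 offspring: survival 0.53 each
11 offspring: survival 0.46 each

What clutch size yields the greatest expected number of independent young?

Expected independent young = c × s(c):
  c=7: 7 × 0.84 = 5.880
  c=8: 8 × 0.78 = 6.240
  c=9: 9 × 0.66 = 5.940
  c=10: 10 × 0.53 = 5.300
  c=11: 11 × 0.46 = 5.060
Maximum at c = 8 (6.240 independent young).

8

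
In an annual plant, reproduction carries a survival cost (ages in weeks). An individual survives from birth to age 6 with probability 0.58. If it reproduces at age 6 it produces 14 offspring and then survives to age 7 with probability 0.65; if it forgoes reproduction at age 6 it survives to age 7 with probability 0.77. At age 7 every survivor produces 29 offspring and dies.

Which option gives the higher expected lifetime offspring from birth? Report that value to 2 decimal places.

breed at age 6: R₀ = 0.58 × (14 + 0.65 × 29) = 0.58 × 32.8500 = 19.0530
delay to age 7: R₀ = 0.58 × (0.77 × 29) = 0.58 × 22.3300 = 12.9514
Higher: breed at age 6 (19.0530).

19.05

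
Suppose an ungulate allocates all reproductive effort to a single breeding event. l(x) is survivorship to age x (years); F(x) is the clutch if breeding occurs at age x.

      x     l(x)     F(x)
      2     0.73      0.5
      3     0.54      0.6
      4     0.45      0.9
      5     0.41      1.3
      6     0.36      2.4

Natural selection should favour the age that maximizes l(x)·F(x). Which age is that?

6

Expected offspring if breeding at age x = l(x) × F(x):
  age 2: 0.73 × 0.5 = 0.365
  age 3: 0.54 × 0.6 = 0.324
  age 4: 0.45 × 0.9 = 0.405
  age 5: 0.41 × 1.3 = 0.533
  age 6: 0.36 × 2.4 = 0.864
Maximum at age 6 (0.864).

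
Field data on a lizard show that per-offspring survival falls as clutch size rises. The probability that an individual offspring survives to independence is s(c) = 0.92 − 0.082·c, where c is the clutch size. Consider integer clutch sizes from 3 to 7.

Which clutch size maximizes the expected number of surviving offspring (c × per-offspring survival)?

6

Expected surviving offspring = c × s(c):
  c=3: 3 × 0.674 = 2.022
  c=4: 4 × 0.592 = 2.368
  c=5: 5 × 0.510 = 2.550
  c=6: 6 × 0.428 = 2.568
  c=7: 7 × 0.346 = 2.422
Maximum at c = 6 (2.568 surviving offspring).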